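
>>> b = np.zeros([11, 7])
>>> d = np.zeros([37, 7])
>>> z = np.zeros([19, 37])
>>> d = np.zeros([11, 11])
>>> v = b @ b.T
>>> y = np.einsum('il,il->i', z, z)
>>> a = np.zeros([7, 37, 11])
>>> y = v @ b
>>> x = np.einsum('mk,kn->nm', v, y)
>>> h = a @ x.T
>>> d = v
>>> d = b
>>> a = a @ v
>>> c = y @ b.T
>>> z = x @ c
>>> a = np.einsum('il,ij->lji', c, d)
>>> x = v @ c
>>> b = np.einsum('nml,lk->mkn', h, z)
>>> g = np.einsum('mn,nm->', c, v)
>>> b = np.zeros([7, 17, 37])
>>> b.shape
(7, 17, 37)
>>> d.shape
(11, 7)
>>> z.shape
(7, 11)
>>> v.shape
(11, 11)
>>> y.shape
(11, 7)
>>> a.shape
(11, 7, 11)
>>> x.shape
(11, 11)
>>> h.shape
(7, 37, 7)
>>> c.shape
(11, 11)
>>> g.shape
()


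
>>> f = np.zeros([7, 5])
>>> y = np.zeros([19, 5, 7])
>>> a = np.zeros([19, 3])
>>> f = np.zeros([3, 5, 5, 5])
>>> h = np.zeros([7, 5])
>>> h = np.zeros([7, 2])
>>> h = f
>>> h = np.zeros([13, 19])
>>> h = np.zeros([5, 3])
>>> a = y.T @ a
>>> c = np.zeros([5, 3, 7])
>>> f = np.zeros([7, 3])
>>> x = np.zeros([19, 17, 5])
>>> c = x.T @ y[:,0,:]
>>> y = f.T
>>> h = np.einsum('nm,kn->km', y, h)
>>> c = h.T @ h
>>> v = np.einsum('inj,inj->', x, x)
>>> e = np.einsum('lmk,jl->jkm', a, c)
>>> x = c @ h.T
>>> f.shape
(7, 3)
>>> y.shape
(3, 7)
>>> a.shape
(7, 5, 3)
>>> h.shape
(5, 7)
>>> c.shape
(7, 7)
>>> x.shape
(7, 5)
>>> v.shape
()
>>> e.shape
(7, 3, 5)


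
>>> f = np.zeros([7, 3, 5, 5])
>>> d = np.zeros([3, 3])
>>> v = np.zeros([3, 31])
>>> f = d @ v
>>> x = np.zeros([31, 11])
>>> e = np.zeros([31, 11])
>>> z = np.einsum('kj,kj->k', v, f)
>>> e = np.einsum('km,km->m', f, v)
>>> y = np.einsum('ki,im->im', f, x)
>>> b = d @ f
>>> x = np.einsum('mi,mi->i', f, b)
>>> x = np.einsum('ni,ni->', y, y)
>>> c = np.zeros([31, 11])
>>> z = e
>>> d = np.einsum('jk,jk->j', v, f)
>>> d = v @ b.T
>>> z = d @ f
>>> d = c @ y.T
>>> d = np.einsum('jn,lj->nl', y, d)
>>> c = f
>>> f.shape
(3, 31)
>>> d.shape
(11, 31)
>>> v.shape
(3, 31)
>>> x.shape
()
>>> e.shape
(31,)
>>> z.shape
(3, 31)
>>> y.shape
(31, 11)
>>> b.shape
(3, 31)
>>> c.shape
(3, 31)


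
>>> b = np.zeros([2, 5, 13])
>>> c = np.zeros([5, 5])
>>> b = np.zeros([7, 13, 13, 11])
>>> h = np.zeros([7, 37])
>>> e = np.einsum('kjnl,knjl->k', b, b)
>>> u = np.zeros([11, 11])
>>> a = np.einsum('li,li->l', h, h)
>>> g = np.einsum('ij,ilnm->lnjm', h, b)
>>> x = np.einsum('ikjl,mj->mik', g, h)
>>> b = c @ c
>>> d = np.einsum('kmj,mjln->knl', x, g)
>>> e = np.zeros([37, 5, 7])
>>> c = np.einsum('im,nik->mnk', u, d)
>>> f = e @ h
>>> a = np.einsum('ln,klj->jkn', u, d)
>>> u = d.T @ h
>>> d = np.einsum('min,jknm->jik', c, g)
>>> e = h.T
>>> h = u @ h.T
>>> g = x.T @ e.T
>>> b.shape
(5, 5)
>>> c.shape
(11, 7, 37)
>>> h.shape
(37, 11, 7)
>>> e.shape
(37, 7)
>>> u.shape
(37, 11, 37)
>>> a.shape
(37, 7, 11)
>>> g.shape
(13, 13, 37)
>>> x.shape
(7, 13, 13)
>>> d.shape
(13, 7, 13)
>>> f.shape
(37, 5, 37)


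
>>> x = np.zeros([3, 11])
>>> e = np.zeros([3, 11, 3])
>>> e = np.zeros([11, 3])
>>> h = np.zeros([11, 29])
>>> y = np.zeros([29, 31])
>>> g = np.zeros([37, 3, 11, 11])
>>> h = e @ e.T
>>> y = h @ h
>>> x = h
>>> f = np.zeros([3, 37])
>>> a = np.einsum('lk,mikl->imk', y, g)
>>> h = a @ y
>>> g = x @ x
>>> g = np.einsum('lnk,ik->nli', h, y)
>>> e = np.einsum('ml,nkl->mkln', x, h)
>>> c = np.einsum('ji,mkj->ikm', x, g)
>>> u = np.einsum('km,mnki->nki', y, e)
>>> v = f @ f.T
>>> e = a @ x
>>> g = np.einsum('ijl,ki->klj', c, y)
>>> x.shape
(11, 11)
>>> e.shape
(3, 37, 11)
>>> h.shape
(3, 37, 11)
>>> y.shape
(11, 11)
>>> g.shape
(11, 37, 3)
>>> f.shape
(3, 37)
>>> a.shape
(3, 37, 11)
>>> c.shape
(11, 3, 37)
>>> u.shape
(37, 11, 3)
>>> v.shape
(3, 3)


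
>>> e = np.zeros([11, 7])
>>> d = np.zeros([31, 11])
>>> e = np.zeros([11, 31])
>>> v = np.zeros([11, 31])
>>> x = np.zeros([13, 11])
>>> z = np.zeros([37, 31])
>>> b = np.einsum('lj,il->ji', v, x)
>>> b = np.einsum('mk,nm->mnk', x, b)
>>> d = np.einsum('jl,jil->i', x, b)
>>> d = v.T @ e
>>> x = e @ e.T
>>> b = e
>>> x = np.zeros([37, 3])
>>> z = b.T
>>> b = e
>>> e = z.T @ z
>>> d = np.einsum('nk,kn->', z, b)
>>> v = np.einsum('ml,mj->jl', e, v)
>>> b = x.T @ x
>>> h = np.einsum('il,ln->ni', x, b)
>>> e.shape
(11, 11)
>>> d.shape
()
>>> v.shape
(31, 11)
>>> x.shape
(37, 3)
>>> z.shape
(31, 11)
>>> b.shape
(3, 3)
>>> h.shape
(3, 37)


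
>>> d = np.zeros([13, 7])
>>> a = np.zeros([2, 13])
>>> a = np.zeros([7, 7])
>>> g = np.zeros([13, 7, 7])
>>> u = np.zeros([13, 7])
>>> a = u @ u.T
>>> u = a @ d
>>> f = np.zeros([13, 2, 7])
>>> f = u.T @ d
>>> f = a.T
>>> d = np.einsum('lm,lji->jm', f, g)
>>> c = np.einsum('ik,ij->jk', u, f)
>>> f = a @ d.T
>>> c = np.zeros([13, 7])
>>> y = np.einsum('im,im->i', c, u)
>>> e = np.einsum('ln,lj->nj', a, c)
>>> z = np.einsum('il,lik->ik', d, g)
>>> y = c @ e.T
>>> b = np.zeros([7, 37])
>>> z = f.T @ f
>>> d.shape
(7, 13)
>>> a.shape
(13, 13)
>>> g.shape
(13, 7, 7)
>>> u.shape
(13, 7)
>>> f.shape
(13, 7)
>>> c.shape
(13, 7)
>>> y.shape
(13, 13)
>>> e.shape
(13, 7)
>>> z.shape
(7, 7)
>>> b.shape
(7, 37)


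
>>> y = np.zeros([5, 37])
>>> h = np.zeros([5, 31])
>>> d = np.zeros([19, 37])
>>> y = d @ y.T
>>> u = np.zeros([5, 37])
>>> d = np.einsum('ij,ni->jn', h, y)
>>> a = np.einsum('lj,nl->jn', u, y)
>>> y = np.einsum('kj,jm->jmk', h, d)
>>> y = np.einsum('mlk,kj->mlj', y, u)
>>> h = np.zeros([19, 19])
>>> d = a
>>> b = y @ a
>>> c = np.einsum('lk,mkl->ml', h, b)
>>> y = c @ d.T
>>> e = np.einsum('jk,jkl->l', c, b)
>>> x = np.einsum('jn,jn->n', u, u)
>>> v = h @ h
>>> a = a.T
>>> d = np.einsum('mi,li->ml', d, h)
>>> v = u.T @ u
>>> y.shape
(31, 37)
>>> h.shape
(19, 19)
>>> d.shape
(37, 19)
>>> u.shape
(5, 37)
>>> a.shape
(19, 37)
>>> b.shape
(31, 19, 19)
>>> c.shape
(31, 19)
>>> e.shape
(19,)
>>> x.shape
(37,)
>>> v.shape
(37, 37)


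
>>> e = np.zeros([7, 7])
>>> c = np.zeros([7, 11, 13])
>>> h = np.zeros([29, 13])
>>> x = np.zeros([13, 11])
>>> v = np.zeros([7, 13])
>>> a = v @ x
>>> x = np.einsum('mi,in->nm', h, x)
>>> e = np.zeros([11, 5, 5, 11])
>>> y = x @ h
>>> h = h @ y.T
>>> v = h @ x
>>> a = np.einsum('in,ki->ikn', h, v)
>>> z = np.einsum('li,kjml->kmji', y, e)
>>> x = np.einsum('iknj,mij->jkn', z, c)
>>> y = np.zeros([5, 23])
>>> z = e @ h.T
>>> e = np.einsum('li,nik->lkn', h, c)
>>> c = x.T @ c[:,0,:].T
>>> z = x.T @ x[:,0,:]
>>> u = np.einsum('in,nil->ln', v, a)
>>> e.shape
(29, 13, 7)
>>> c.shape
(5, 5, 7)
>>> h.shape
(29, 11)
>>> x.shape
(13, 5, 5)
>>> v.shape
(29, 29)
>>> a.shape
(29, 29, 11)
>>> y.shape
(5, 23)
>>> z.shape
(5, 5, 5)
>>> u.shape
(11, 29)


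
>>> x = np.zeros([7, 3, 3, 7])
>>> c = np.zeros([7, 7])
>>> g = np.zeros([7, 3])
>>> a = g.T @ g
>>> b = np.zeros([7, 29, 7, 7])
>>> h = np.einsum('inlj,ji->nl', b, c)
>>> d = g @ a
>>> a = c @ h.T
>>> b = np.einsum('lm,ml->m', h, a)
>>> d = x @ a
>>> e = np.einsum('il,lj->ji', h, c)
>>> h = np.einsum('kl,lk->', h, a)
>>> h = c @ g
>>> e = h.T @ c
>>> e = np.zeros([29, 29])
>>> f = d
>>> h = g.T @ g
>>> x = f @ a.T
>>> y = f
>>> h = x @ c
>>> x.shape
(7, 3, 3, 7)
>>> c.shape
(7, 7)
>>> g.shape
(7, 3)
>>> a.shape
(7, 29)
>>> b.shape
(7,)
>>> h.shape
(7, 3, 3, 7)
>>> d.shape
(7, 3, 3, 29)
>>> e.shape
(29, 29)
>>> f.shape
(7, 3, 3, 29)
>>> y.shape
(7, 3, 3, 29)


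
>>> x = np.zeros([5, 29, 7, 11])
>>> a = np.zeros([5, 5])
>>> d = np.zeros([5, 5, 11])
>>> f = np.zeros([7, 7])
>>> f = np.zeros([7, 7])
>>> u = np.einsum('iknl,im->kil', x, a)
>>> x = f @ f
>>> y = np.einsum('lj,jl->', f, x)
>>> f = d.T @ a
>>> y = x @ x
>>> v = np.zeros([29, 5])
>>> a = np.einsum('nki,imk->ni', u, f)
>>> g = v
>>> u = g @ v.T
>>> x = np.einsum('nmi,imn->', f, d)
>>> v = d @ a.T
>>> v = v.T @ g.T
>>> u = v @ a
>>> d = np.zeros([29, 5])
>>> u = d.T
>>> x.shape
()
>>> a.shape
(29, 11)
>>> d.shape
(29, 5)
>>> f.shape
(11, 5, 5)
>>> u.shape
(5, 29)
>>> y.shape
(7, 7)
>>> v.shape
(29, 5, 29)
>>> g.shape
(29, 5)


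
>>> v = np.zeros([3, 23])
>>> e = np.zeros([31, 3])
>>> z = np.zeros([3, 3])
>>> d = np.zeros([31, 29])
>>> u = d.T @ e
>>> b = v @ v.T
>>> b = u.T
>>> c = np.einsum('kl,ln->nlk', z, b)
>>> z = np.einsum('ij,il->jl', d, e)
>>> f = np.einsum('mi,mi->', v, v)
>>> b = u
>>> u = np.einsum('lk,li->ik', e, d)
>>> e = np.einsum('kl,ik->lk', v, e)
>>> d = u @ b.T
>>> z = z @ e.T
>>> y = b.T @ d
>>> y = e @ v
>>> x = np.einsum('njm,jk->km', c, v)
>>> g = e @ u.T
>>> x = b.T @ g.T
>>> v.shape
(3, 23)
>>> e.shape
(23, 3)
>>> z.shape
(29, 23)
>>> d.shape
(29, 29)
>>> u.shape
(29, 3)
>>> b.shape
(29, 3)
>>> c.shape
(29, 3, 3)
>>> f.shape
()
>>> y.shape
(23, 23)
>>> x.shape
(3, 23)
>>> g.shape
(23, 29)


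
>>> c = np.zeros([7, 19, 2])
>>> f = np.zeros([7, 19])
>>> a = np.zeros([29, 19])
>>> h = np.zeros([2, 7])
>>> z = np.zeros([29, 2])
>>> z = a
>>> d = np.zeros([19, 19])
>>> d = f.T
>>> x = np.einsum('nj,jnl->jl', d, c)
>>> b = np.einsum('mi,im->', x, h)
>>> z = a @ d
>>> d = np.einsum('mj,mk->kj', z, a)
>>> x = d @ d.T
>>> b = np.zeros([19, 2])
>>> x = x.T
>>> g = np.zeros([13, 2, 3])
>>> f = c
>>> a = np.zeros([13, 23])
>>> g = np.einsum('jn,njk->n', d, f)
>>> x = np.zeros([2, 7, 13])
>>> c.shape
(7, 19, 2)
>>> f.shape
(7, 19, 2)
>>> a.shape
(13, 23)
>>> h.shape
(2, 7)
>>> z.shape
(29, 7)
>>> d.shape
(19, 7)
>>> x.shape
(2, 7, 13)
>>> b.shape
(19, 2)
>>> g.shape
(7,)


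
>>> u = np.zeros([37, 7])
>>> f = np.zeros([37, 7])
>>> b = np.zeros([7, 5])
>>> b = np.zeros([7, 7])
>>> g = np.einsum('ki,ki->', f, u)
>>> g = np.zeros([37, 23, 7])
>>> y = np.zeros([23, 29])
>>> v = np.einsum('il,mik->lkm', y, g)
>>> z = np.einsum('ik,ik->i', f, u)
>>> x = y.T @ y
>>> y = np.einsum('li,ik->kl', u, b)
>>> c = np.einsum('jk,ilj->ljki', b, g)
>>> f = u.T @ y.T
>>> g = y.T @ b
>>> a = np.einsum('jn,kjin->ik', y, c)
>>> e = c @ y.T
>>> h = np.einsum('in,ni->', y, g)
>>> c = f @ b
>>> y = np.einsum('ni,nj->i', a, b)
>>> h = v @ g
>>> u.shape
(37, 7)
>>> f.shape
(7, 7)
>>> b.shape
(7, 7)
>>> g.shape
(37, 7)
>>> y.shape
(23,)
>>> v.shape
(29, 7, 37)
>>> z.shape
(37,)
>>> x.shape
(29, 29)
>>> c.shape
(7, 7)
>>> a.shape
(7, 23)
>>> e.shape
(23, 7, 7, 7)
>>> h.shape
(29, 7, 7)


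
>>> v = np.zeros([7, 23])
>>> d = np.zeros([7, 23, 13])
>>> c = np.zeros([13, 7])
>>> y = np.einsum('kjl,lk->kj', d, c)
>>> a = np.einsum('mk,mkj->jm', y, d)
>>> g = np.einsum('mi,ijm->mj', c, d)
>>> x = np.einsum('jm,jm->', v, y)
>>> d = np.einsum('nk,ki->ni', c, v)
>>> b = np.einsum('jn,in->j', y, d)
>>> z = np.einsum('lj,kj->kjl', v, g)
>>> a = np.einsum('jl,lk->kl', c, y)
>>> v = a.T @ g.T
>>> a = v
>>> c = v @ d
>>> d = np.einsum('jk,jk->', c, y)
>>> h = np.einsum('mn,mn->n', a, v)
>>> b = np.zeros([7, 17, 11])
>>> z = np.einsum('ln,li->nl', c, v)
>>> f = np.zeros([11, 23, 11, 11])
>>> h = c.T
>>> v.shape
(7, 13)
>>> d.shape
()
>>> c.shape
(7, 23)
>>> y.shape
(7, 23)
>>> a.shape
(7, 13)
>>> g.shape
(13, 23)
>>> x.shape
()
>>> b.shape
(7, 17, 11)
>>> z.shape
(23, 7)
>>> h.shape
(23, 7)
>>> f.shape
(11, 23, 11, 11)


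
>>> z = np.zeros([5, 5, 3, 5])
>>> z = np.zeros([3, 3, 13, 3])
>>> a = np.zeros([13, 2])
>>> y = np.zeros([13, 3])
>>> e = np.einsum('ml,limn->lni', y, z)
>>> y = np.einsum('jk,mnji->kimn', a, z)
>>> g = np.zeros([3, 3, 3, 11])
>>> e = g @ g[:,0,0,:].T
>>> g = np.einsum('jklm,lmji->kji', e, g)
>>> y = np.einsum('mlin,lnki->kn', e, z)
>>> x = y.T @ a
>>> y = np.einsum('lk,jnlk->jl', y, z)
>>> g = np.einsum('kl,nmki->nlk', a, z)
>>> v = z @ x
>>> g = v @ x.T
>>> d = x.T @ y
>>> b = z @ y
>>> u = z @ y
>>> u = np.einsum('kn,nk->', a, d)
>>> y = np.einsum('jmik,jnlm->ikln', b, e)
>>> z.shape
(3, 3, 13, 3)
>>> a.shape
(13, 2)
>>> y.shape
(13, 13, 3, 3)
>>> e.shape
(3, 3, 3, 3)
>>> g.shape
(3, 3, 13, 3)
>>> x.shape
(3, 2)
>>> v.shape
(3, 3, 13, 2)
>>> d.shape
(2, 13)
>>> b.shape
(3, 3, 13, 13)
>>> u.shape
()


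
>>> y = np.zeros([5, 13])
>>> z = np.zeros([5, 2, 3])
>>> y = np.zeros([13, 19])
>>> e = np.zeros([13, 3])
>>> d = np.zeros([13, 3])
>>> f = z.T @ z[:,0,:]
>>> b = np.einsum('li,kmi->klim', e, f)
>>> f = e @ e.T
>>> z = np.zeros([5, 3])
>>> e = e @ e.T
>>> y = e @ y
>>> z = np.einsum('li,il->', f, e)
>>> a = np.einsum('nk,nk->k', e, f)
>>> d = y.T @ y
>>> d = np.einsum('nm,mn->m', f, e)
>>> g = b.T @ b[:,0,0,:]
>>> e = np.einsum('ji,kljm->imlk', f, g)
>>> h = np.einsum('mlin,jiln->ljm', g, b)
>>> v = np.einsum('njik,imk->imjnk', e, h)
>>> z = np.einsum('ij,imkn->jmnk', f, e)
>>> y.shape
(13, 19)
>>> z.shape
(13, 2, 2, 3)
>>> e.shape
(13, 2, 3, 2)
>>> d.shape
(13,)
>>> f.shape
(13, 13)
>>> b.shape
(3, 13, 3, 2)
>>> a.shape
(13,)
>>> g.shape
(2, 3, 13, 2)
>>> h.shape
(3, 3, 2)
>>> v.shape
(3, 3, 2, 13, 2)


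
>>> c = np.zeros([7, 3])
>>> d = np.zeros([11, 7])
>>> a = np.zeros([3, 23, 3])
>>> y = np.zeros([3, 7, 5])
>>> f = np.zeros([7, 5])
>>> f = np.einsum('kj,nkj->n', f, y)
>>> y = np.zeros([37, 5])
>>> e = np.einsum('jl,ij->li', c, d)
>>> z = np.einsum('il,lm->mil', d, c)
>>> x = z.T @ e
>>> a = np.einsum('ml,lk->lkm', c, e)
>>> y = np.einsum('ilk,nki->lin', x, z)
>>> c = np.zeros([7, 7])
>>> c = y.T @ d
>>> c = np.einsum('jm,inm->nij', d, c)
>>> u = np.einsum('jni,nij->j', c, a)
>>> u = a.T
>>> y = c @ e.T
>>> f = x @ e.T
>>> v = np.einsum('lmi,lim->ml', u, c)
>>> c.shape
(7, 3, 11)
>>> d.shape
(11, 7)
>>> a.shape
(3, 11, 7)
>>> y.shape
(7, 3, 3)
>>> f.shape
(7, 11, 3)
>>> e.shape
(3, 11)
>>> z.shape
(3, 11, 7)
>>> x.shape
(7, 11, 11)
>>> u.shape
(7, 11, 3)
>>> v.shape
(11, 7)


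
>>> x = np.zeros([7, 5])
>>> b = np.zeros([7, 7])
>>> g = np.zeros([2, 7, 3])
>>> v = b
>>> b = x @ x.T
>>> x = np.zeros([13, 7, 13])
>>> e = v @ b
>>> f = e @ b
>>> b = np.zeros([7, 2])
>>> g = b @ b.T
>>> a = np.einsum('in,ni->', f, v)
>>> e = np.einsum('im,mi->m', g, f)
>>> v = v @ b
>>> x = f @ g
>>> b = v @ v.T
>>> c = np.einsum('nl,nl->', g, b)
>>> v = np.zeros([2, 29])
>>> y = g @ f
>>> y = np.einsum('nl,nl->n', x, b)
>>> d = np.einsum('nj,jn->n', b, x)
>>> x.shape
(7, 7)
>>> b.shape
(7, 7)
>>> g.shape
(7, 7)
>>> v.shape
(2, 29)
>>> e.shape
(7,)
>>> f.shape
(7, 7)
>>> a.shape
()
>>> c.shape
()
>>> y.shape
(7,)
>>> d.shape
(7,)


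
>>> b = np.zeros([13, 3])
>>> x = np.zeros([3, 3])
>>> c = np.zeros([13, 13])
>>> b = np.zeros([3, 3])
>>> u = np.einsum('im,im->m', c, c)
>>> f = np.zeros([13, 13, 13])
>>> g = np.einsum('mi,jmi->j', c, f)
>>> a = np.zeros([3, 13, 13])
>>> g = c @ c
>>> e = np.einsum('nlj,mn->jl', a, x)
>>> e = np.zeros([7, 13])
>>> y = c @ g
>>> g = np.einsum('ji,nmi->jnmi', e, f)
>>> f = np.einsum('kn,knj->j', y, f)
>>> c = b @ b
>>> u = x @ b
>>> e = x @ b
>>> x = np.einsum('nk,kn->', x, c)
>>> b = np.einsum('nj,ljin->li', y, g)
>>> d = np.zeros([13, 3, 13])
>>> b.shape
(7, 13)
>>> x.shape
()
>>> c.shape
(3, 3)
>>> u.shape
(3, 3)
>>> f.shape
(13,)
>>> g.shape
(7, 13, 13, 13)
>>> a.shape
(3, 13, 13)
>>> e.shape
(3, 3)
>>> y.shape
(13, 13)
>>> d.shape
(13, 3, 13)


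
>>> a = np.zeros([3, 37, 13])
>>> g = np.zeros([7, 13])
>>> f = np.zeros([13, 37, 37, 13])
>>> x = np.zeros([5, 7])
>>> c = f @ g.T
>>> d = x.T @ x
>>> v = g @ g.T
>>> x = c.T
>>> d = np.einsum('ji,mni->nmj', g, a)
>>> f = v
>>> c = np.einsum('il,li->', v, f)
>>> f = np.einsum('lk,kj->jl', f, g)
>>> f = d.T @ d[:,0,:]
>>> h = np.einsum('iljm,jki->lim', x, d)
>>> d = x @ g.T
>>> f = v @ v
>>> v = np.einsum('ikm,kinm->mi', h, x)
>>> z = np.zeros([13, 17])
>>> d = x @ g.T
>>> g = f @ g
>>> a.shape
(3, 37, 13)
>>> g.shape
(7, 13)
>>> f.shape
(7, 7)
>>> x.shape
(7, 37, 37, 13)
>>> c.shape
()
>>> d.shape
(7, 37, 37, 7)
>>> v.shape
(13, 37)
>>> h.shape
(37, 7, 13)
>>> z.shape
(13, 17)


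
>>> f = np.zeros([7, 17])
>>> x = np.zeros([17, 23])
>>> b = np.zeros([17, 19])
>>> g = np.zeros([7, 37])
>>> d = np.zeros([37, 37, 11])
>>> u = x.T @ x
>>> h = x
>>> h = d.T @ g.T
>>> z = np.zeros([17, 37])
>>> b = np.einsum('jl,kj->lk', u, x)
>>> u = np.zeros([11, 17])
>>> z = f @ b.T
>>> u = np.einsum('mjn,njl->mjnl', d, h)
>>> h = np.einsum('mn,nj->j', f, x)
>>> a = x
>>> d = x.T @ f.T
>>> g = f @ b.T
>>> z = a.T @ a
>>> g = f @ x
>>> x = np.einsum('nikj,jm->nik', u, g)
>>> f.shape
(7, 17)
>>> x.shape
(37, 37, 11)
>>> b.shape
(23, 17)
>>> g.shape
(7, 23)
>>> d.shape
(23, 7)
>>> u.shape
(37, 37, 11, 7)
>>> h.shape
(23,)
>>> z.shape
(23, 23)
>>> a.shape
(17, 23)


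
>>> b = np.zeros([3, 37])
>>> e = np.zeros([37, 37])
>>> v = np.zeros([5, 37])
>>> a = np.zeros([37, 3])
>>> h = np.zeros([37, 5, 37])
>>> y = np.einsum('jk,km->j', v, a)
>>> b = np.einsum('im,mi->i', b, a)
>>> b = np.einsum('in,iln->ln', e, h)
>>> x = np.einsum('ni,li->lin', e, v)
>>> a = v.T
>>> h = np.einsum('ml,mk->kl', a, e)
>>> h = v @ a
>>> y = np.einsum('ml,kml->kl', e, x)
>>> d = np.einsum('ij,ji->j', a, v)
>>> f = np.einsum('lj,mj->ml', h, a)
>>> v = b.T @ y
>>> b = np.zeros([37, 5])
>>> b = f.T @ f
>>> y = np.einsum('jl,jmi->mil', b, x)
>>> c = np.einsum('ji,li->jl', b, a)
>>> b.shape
(5, 5)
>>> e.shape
(37, 37)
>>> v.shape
(37, 37)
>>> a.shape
(37, 5)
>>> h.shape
(5, 5)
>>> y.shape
(37, 37, 5)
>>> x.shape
(5, 37, 37)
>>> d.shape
(5,)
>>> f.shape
(37, 5)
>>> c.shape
(5, 37)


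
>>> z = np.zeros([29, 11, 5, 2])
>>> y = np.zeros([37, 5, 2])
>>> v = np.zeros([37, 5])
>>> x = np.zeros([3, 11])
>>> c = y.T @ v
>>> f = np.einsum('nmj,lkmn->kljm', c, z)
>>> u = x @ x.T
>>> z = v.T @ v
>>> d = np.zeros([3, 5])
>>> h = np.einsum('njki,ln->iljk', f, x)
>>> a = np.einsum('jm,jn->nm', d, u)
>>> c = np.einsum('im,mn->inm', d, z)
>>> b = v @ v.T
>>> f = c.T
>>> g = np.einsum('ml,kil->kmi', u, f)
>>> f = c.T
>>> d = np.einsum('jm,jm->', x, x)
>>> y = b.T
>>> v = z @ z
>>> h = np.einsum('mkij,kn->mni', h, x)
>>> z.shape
(5, 5)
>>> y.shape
(37, 37)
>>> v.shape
(5, 5)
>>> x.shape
(3, 11)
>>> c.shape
(3, 5, 5)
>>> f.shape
(5, 5, 3)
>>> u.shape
(3, 3)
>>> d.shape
()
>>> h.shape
(5, 11, 29)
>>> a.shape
(3, 5)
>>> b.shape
(37, 37)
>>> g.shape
(5, 3, 5)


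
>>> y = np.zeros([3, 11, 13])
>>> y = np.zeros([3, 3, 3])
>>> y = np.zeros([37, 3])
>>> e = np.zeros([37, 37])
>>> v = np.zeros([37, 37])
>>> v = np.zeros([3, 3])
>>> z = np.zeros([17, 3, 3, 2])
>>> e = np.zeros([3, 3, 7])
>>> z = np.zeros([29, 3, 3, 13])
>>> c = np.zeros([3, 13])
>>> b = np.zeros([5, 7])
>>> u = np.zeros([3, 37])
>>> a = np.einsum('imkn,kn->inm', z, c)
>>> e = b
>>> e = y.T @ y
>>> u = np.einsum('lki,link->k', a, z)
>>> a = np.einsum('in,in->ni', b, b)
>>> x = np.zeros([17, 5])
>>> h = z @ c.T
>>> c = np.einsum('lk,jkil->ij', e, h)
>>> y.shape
(37, 3)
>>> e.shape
(3, 3)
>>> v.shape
(3, 3)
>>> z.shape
(29, 3, 3, 13)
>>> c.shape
(3, 29)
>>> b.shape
(5, 7)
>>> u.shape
(13,)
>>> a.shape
(7, 5)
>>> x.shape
(17, 5)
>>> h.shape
(29, 3, 3, 3)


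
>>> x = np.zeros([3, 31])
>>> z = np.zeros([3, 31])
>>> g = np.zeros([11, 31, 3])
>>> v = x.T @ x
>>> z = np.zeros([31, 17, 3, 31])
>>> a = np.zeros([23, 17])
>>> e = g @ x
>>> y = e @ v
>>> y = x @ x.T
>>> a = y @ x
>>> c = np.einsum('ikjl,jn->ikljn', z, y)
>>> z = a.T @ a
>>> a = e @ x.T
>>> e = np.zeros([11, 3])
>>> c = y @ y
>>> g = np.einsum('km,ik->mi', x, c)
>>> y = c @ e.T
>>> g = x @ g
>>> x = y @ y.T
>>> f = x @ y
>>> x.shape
(3, 3)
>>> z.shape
(31, 31)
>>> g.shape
(3, 3)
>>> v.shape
(31, 31)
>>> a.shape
(11, 31, 3)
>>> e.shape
(11, 3)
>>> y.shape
(3, 11)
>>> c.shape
(3, 3)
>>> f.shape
(3, 11)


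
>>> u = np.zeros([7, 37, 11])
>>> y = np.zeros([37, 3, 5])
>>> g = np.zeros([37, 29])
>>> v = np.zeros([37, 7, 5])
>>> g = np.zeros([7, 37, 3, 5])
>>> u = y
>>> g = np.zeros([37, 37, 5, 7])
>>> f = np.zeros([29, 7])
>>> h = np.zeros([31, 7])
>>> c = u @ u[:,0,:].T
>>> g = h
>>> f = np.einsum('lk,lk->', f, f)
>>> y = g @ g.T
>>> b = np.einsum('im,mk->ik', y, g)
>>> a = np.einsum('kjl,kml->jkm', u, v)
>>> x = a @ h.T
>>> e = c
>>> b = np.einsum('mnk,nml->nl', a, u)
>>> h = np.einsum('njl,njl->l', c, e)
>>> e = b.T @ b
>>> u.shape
(37, 3, 5)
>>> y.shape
(31, 31)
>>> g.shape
(31, 7)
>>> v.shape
(37, 7, 5)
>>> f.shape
()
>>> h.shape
(37,)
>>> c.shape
(37, 3, 37)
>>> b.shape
(37, 5)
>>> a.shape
(3, 37, 7)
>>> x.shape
(3, 37, 31)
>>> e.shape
(5, 5)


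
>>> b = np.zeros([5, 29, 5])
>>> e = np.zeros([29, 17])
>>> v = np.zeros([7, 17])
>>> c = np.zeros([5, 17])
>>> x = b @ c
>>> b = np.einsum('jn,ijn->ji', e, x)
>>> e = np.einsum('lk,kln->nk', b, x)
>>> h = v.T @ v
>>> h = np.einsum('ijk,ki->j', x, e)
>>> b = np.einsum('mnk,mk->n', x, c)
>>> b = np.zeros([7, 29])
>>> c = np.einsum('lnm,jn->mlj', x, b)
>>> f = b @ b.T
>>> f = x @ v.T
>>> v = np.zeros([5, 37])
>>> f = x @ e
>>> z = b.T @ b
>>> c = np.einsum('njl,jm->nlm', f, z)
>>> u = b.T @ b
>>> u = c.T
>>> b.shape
(7, 29)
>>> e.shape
(17, 5)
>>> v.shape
(5, 37)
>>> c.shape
(5, 5, 29)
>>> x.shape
(5, 29, 17)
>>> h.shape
(29,)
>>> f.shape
(5, 29, 5)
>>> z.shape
(29, 29)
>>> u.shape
(29, 5, 5)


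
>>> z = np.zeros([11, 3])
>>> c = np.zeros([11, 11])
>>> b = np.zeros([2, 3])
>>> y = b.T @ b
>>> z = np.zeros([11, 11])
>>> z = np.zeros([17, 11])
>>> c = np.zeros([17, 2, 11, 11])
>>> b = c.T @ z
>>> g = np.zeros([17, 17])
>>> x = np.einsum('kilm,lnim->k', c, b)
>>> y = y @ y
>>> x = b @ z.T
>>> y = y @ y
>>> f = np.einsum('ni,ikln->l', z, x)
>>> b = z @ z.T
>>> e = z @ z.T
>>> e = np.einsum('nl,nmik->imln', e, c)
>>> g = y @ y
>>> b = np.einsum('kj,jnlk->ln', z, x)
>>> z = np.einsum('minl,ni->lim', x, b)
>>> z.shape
(17, 11, 11)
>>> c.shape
(17, 2, 11, 11)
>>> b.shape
(2, 11)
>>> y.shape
(3, 3)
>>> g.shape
(3, 3)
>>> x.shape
(11, 11, 2, 17)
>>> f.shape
(2,)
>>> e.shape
(11, 2, 17, 17)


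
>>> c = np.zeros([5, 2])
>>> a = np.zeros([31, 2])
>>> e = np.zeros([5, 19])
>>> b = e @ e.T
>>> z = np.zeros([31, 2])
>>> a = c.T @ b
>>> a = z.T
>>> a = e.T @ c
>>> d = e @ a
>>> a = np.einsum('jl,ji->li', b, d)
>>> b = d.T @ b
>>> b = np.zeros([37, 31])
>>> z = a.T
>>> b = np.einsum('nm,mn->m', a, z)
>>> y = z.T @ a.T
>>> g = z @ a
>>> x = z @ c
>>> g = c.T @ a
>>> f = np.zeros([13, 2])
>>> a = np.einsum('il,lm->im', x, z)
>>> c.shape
(5, 2)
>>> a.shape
(2, 5)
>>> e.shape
(5, 19)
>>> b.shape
(2,)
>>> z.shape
(2, 5)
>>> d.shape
(5, 2)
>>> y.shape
(5, 5)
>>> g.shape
(2, 2)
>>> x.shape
(2, 2)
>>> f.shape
(13, 2)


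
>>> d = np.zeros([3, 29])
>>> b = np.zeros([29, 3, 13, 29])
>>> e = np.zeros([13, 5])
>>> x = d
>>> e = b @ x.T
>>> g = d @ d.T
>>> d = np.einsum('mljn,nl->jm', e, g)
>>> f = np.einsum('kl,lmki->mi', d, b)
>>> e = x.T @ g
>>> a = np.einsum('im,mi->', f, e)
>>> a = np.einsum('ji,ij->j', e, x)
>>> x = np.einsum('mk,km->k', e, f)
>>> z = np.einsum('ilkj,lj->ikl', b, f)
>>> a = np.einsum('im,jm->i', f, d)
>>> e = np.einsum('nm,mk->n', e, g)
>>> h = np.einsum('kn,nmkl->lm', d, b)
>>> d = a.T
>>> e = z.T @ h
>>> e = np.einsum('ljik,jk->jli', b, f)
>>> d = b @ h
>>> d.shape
(29, 3, 13, 3)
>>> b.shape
(29, 3, 13, 29)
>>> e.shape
(3, 29, 13)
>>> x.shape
(3,)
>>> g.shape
(3, 3)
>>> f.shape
(3, 29)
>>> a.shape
(3,)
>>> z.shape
(29, 13, 3)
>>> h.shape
(29, 3)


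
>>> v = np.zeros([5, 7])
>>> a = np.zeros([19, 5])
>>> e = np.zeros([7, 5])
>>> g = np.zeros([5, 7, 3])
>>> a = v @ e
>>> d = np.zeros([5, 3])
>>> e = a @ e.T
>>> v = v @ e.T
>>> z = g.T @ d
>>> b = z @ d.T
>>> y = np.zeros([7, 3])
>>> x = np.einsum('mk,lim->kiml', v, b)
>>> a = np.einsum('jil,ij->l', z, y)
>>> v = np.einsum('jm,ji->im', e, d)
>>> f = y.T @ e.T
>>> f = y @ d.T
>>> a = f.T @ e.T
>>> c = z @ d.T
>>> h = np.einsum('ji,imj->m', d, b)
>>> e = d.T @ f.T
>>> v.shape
(3, 7)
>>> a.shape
(5, 5)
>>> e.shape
(3, 7)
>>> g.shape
(5, 7, 3)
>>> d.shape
(5, 3)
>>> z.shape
(3, 7, 3)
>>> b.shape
(3, 7, 5)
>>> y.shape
(7, 3)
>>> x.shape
(5, 7, 5, 3)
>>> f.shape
(7, 5)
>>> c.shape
(3, 7, 5)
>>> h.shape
(7,)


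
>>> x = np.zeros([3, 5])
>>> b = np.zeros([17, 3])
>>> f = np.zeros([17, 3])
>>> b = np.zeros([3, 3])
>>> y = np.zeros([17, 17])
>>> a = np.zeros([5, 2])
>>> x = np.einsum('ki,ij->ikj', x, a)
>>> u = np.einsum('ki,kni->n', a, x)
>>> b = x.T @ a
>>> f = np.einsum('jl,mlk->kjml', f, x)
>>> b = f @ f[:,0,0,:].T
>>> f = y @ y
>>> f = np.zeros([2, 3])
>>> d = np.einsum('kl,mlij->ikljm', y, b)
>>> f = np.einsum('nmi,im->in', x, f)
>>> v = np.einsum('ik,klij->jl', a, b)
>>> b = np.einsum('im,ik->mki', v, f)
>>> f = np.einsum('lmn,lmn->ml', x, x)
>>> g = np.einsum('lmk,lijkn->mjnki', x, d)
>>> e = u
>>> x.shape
(5, 3, 2)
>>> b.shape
(17, 5, 2)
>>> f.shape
(3, 5)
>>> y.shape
(17, 17)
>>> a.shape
(5, 2)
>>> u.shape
(3,)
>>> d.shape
(5, 17, 17, 2, 2)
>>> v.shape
(2, 17)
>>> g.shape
(3, 17, 2, 2, 17)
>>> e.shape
(3,)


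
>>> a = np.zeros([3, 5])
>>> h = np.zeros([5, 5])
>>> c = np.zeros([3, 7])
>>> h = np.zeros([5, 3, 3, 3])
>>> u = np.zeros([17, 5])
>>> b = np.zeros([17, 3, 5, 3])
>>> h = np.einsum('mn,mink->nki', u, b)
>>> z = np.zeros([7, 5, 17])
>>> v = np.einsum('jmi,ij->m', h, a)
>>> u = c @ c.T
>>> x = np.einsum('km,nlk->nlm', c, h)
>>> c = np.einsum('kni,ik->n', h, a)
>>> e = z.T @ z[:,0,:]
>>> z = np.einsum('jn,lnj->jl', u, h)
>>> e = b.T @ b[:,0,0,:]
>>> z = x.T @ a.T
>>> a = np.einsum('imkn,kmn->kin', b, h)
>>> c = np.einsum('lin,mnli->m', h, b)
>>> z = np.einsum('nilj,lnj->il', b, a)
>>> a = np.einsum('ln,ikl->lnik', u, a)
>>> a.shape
(3, 3, 5, 17)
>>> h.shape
(5, 3, 3)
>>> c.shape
(17,)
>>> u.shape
(3, 3)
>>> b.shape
(17, 3, 5, 3)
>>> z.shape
(3, 5)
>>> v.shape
(3,)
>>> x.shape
(5, 3, 7)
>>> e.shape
(3, 5, 3, 3)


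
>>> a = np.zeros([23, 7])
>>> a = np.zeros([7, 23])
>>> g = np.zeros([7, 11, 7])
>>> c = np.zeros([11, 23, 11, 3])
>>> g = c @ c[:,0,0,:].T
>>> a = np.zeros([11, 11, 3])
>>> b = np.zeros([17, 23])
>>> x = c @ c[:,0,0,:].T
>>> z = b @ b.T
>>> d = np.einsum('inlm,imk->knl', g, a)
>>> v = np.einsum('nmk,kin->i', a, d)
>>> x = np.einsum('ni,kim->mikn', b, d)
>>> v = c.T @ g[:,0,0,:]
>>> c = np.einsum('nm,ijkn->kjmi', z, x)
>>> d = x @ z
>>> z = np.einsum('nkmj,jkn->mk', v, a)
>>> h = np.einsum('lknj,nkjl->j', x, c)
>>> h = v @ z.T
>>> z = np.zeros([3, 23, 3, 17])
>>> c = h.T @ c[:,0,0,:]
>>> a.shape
(11, 11, 3)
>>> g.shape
(11, 23, 11, 11)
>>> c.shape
(23, 23, 11, 11)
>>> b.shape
(17, 23)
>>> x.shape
(11, 23, 3, 17)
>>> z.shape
(3, 23, 3, 17)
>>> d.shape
(11, 23, 3, 17)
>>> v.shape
(3, 11, 23, 11)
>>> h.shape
(3, 11, 23, 23)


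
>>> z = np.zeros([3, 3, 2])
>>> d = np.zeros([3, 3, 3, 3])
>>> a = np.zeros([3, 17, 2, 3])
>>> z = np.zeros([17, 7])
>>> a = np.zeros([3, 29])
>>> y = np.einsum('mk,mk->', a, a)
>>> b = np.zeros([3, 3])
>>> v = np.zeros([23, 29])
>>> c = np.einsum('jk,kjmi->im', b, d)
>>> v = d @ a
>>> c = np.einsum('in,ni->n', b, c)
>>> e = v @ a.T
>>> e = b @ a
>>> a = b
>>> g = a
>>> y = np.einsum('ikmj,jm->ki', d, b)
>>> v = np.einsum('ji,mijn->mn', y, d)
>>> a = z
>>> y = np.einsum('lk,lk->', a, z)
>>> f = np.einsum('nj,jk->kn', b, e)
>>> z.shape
(17, 7)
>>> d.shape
(3, 3, 3, 3)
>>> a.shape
(17, 7)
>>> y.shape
()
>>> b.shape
(3, 3)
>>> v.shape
(3, 3)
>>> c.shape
(3,)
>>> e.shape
(3, 29)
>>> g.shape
(3, 3)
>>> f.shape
(29, 3)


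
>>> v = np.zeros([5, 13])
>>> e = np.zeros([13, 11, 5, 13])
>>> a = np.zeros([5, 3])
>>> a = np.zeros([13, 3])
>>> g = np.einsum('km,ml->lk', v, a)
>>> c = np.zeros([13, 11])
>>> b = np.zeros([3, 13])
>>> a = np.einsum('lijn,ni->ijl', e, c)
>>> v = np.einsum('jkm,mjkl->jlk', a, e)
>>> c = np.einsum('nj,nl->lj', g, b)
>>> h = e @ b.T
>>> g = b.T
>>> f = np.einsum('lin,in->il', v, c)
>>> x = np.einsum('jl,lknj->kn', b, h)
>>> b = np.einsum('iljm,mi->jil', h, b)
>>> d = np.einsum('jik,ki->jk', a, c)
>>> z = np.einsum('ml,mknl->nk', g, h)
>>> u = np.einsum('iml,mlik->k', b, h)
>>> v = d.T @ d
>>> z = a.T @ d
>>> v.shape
(13, 13)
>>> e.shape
(13, 11, 5, 13)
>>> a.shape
(11, 5, 13)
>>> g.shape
(13, 3)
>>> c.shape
(13, 5)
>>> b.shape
(5, 13, 11)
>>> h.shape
(13, 11, 5, 3)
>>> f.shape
(13, 11)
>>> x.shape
(11, 5)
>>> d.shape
(11, 13)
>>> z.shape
(13, 5, 13)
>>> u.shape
(3,)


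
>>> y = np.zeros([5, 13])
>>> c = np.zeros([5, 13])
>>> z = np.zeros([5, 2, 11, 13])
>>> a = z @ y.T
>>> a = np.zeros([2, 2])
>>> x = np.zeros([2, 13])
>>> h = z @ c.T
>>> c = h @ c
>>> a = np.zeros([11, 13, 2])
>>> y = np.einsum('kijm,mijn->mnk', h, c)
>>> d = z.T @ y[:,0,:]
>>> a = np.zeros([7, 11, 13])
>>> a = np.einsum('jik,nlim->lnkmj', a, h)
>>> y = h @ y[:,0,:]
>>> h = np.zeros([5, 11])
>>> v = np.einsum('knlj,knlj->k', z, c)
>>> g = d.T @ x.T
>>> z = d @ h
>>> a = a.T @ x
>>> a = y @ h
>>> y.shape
(5, 2, 11, 5)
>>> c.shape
(5, 2, 11, 13)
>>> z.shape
(13, 11, 2, 11)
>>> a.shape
(5, 2, 11, 11)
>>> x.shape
(2, 13)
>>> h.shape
(5, 11)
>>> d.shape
(13, 11, 2, 5)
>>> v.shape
(5,)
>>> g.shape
(5, 2, 11, 2)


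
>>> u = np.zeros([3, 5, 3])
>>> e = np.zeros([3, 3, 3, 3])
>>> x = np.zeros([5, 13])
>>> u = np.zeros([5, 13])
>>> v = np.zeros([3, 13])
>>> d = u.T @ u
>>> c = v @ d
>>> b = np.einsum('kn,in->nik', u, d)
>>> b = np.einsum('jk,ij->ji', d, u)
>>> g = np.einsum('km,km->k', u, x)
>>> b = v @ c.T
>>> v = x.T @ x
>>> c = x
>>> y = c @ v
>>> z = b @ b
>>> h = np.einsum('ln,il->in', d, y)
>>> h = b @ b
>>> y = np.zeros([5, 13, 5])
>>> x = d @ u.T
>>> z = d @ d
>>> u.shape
(5, 13)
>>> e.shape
(3, 3, 3, 3)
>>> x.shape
(13, 5)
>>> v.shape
(13, 13)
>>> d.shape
(13, 13)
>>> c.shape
(5, 13)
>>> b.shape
(3, 3)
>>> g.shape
(5,)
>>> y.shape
(5, 13, 5)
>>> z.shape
(13, 13)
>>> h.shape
(3, 3)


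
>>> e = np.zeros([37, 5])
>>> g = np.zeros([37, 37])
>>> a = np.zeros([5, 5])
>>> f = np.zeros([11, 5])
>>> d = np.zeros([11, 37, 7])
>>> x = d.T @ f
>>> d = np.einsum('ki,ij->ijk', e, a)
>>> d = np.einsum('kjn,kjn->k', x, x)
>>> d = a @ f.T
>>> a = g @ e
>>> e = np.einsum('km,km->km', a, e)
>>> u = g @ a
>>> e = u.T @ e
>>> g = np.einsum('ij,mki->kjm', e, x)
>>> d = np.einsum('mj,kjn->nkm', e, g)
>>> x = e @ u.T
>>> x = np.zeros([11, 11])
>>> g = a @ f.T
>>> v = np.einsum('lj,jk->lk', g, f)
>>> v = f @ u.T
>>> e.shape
(5, 5)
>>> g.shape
(37, 11)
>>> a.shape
(37, 5)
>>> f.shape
(11, 5)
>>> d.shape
(7, 37, 5)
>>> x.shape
(11, 11)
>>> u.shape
(37, 5)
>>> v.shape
(11, 37)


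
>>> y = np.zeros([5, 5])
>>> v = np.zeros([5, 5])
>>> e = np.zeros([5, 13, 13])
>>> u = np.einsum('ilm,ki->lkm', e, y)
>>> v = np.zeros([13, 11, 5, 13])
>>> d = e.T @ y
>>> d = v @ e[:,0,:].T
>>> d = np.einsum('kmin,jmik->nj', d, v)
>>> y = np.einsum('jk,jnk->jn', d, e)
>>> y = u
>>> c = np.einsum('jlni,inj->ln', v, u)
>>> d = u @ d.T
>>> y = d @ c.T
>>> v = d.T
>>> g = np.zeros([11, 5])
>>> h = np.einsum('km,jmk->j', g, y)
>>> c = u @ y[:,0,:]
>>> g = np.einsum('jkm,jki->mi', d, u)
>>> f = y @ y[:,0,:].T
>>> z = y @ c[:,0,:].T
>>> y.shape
(13, 5, 11)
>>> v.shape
(5, 5, 13)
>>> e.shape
(5, 13, 13)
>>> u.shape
(13, 5, 13)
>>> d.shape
(13, 5, 5)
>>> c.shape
(13, 5, 11)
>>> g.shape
(5, 13)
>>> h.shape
(13,)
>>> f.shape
(13, 5, 13)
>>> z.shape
(13, 5, 13)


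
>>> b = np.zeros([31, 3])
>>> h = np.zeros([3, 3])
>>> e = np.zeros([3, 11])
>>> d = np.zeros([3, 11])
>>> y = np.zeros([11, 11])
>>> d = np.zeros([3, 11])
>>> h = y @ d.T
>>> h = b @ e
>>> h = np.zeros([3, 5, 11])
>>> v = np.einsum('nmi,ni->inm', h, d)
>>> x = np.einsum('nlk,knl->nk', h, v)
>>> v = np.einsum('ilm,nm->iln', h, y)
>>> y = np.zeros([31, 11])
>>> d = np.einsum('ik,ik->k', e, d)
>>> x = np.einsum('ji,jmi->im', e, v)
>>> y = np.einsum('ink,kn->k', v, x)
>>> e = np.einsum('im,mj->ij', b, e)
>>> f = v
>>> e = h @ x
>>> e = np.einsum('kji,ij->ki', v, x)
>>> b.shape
(31, 3)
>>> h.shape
(3, 5, 11)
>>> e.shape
(3, 11)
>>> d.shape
(11,)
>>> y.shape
(11,)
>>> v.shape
(3, 5, 11)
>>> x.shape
(11, 5)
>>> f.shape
(3, 5, 11)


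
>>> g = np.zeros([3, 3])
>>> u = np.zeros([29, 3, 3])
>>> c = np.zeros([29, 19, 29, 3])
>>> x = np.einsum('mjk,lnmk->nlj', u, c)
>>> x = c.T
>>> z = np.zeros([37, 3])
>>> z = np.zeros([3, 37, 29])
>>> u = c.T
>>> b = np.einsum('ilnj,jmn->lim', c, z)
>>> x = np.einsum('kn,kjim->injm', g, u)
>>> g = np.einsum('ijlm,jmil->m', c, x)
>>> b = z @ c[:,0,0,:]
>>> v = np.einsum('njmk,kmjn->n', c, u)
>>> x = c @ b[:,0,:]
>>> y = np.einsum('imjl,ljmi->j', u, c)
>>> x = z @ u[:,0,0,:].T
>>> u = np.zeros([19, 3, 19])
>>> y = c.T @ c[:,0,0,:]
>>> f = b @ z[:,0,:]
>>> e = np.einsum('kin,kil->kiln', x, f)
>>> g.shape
(3,)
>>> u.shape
(19, 3, 19)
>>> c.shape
(29, 19, 29, 3)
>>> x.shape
(3, 37, 3)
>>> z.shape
(3, 37, 29)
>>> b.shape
(3, 37, 3)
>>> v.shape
(29,)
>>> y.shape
(3, 29, 19, 3)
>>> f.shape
(3, 37, 29)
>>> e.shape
(3, 37, 29, 3)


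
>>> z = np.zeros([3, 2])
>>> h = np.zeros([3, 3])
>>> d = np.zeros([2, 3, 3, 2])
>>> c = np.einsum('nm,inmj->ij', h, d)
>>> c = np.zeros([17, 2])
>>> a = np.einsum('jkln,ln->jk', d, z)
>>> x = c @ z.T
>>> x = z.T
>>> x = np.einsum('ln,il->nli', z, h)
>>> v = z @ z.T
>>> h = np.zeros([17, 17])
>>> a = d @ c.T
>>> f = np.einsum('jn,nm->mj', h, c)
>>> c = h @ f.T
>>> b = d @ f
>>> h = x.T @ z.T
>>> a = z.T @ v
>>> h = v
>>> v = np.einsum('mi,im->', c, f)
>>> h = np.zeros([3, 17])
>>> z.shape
(3, 2)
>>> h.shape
(3, 17)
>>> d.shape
(2, 3, 3, 2)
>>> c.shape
(17, 2)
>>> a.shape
(2, 3)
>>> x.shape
(2, 3, 3)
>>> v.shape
()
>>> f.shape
(2, 17)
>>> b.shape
(2, 3, 3, 17)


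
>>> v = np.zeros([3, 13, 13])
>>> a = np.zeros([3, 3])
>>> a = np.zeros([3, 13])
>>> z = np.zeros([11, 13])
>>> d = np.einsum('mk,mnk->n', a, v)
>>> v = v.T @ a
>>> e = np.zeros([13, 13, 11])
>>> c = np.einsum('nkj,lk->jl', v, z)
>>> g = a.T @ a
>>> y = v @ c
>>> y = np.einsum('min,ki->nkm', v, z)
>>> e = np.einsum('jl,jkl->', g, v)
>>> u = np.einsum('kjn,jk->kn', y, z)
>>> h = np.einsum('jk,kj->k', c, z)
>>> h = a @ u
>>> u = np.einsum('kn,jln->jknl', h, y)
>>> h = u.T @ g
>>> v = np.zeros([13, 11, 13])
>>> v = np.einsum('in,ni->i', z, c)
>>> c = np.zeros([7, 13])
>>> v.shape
(11,)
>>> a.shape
(3, 13)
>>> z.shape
(11, 13)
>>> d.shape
(13,)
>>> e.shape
()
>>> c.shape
(7, 13)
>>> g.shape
(13, 13)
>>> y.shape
(13, 11, 13)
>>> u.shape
(13, 3, 13, 11)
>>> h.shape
(11, 13, 3, 13)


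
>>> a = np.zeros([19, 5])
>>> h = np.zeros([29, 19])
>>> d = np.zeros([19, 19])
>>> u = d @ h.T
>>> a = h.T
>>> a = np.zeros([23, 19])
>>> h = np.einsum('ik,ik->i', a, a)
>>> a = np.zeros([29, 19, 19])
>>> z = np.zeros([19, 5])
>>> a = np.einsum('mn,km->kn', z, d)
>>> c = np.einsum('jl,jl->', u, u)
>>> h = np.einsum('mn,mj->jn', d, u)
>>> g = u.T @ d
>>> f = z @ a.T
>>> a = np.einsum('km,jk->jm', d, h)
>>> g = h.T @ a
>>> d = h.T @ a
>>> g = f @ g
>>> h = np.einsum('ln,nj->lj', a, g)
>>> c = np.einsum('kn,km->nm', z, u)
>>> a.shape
(29, 19)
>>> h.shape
(29, 19)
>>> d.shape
(19, 19)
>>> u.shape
(19, 29)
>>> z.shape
(19, 5)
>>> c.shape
(5, 29)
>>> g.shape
(19, 19)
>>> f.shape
(19, 19)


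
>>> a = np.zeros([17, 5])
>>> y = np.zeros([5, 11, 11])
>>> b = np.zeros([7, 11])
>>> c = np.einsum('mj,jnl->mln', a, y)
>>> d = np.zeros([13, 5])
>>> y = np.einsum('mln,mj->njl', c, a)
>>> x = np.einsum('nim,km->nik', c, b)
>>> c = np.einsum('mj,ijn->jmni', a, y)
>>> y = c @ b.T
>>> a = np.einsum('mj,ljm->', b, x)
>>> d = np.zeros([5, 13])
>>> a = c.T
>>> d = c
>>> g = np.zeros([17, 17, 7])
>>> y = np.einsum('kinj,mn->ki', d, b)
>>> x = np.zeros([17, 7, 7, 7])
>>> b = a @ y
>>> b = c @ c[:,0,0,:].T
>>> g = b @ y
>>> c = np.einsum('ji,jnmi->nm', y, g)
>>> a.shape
(11, 11, 17, 5)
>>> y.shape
(5, 17)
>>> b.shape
(5, 17, 11, 5)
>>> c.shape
(17, 11)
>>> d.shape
(5, 17, 11, 11)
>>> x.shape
(17, 7, 7, 7)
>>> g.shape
(5, 17, 11, 17)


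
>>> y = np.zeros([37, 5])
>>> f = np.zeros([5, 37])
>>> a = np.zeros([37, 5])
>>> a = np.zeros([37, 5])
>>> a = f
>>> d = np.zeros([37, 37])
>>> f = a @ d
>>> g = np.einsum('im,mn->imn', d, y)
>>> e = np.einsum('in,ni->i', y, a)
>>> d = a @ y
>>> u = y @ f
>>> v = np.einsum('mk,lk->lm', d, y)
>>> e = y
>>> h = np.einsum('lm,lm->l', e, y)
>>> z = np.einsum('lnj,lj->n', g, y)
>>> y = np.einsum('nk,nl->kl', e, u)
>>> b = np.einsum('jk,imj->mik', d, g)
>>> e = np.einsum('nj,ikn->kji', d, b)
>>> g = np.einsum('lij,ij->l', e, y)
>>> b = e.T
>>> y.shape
(5, 37)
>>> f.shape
(5, 37)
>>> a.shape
(5, 37)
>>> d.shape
(5, 5)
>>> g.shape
(37,)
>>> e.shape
(37, 5, 37)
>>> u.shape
(37, 37)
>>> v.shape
(37, 5)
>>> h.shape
(37,)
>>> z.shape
(37,)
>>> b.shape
(37, 5, 37)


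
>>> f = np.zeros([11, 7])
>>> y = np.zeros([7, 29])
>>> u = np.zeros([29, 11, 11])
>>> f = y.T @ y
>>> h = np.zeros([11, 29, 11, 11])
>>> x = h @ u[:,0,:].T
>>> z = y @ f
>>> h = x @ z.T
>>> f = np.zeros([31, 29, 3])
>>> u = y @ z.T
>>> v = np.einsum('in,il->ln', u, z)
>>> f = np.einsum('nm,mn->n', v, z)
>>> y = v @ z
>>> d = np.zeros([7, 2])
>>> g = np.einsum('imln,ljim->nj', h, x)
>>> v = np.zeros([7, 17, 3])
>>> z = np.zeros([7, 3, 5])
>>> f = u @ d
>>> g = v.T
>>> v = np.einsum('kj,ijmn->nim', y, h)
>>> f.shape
(7, 2)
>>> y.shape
(29, 29)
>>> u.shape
(7, 7)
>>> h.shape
(11, 29, 11, 7)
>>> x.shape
(11, 29, 11, 29)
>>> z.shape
(7, 3, 5)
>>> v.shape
(7, 11, 11)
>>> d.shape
(7, 2)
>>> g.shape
(3, 17, 7)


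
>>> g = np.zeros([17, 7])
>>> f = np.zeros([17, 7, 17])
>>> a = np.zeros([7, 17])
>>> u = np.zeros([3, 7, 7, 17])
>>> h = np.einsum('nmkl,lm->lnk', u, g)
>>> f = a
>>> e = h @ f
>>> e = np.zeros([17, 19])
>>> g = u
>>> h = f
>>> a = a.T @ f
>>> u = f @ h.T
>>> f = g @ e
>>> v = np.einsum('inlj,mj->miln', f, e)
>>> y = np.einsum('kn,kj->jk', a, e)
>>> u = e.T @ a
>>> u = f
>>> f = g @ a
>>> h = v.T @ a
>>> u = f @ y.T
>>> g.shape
(3, 7, 7, 17)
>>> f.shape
(3, 7, 7, 17)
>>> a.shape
(17, 17)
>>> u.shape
(3, 7, 7, 19)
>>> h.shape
(7, 7, 3, 17)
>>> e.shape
(17, 19)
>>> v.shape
(17, 3, 7, 7)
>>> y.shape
(19, 17)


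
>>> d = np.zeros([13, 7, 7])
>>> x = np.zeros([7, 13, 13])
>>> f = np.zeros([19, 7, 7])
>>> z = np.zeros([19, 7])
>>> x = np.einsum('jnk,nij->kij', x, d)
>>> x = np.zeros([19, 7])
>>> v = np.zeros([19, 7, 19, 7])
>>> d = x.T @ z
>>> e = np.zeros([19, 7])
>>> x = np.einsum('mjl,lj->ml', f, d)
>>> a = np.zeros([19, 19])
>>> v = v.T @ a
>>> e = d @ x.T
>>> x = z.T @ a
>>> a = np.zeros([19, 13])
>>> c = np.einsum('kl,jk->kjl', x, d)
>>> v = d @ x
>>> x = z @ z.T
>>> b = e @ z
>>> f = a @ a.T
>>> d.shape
(7, 7)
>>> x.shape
(19, 19)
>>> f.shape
(19, 19)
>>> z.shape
(19, 7)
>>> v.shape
(7, 19)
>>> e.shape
(7, 19)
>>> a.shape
(19, 13)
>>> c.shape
(7, 7, 19)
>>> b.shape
(7, 7)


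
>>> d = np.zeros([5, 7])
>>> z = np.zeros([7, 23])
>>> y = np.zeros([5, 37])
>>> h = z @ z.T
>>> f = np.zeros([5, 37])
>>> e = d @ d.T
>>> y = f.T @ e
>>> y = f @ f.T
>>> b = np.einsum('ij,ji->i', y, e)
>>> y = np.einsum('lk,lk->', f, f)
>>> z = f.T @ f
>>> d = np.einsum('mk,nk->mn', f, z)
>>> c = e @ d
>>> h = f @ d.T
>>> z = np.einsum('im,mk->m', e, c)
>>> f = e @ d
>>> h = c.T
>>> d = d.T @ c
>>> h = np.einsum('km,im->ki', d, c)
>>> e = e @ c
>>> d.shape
(37, 37)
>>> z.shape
(5,)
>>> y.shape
()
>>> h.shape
(37, 5)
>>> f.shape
(5, 37)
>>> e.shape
(5, 37)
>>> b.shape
(5,)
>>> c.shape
(5, 37)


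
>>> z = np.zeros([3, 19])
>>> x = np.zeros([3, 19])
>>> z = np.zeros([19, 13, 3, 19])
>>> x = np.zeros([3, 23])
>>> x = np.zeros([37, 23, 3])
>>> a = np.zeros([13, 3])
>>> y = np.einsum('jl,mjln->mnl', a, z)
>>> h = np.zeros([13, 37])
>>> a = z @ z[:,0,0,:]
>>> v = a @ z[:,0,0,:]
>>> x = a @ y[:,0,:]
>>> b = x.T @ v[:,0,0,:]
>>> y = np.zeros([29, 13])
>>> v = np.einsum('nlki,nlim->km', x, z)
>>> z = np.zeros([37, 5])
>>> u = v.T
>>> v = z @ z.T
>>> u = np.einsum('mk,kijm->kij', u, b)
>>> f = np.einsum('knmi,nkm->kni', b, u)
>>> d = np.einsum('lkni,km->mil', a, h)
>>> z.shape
(37, 5)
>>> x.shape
(19, 13, 3, 3)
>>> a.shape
(19, 13, 3, 19)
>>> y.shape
(29, 13)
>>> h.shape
(13, 37)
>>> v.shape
(37, 37)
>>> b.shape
(3, 3, 13, 19)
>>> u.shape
(3, 3, 13)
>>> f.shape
(3, 3, 19)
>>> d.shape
(37, 19, 19)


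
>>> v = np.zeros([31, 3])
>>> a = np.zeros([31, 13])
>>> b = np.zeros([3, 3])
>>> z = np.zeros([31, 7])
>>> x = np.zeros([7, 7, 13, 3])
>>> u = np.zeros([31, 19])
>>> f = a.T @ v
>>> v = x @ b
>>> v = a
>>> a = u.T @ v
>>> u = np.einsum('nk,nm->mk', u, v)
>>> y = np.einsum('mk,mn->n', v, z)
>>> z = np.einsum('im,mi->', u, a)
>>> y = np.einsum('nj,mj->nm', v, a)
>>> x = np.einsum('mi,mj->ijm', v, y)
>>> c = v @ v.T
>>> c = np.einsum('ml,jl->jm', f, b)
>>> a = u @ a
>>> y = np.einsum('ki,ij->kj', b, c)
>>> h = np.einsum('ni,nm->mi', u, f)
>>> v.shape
(31, 13)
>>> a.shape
(13, 13)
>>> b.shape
(3, 3)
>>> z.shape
()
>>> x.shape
(13, 19, 31)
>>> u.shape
(13, 19)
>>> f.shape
(13, 3)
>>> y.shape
(3, 13)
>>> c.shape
(3, 13)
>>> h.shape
(3, 19)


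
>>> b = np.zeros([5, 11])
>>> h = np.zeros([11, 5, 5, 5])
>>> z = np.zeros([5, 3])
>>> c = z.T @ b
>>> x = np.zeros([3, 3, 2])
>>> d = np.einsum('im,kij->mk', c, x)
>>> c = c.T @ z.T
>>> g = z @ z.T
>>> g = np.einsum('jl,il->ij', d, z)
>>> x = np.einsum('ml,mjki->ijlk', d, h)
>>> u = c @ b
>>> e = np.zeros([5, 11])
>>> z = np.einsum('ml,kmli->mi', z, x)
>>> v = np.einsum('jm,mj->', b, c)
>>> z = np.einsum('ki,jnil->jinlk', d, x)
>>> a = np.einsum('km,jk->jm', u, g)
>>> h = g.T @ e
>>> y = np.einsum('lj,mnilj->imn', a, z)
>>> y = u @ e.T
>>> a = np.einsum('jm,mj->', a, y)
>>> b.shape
(5, 11)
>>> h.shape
(11, 11)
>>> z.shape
(5, 3, 5, 5, 11)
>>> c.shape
(11, 5)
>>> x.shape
(5, 5, 3, 5)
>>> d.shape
(11, 3)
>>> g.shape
(5, 11)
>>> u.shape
(11, 11)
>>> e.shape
(5, 11)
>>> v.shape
()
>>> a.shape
()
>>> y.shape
(11, 5)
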